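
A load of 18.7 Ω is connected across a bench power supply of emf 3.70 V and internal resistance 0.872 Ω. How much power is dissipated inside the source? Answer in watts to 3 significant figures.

The internal resistance carries the same current as the load; P_int = I²r.
I = ε / (r + R) = 3.70 / (0.872 + 18.7) = 0.1890 A
P_int = I² r = (0.1890)² × 0.872 = 0.03116 W

0.0312 W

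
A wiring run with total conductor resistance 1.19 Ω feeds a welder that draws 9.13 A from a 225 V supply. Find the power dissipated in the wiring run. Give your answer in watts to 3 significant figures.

Line loss is just I²R for the cable — we know both I and R_line directly.
The wiring run carries the full 9.13 A.
P_line = I² R_line = (9.130)² × 1.19 = 99.19 W

99.2 W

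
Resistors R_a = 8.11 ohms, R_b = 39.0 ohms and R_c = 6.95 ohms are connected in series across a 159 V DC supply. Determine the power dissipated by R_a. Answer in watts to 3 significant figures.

70.2 W

In a series string the same current flows through every resistor — find that current, then P = I²R for the one we want.
R_total = 8.11 + 39.0 + 6.95 = 54.06 Ω
I = V / R_total = 159 / 54.06 = 2.941 A
P_R_a = I² × R_a = (2.941)² × 8.11 = 70.16 W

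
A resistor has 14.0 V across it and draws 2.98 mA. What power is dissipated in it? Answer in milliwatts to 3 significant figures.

With V and I both given, power follows immediately from P = V I.
P = 14.0 V × 0.002980 A = 0.04172 W

41.7 mW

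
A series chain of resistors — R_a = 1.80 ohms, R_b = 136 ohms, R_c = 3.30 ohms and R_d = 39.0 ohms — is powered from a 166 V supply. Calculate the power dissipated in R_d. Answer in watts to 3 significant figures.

33.1 W

Series elements share the same current, so find I first, then use P = I²R.
R_total = 1.80 + 136 + 3.30 + 39.0 = 180.1 Ω
I = V / R_total = 166 / 180.1 = 0.9217 A
P_R_d = I² × R_d = (0.9217)² × 39.0 = 33.13 W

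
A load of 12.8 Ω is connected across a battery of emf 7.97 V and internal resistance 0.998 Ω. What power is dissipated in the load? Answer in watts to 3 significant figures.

Find the circuit current first, then P = I²R for the load (series elements share I).
I = ε / (r + R) = 7.97 / (0.998 + 12.8) = 0.5776 A
P_load = I² R = (0.5776)² × 12.8 = 4.271 W

4.27 W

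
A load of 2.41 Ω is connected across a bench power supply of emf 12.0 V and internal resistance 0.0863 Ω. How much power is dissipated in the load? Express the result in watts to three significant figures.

Load and internal resistance form a series loop — compute the loop current, then the load power via I²R.
I = ε / (r + R) = 12.0 / (0.0863 + 2.41) = 4.807 A
P_load = I² R = (4.807)² × 2.41 = 55.69 W

55.7 W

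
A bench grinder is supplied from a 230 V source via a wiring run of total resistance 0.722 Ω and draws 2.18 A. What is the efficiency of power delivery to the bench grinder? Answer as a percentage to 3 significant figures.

99.3 %

The wiring run carries the full 2.18 A.
P_line = I² R_line = (2.180)² × 0.722 = 3.431 W
P_source = V I = 230 × 2.180 = 501.4 W; P_load = 498.0 W
η = P_load / P_source = 498.0 / 501.4 = 0.9932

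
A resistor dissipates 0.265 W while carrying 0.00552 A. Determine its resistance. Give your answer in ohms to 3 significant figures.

8700 Ω

The two known quantities fix the third via R = P / I².
R = 0.265 / (0.005520)² = 8697 Ω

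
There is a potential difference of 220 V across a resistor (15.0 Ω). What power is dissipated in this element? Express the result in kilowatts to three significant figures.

3.23 kW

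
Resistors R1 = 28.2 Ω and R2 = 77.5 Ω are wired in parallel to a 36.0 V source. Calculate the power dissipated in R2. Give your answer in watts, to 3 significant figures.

The supply voltage appears across each parallel branch — just use P = V²/R2.
P_R2 = V² / R2 = (36.0)² / 77.5 Ω = 16.72 W

16.7 W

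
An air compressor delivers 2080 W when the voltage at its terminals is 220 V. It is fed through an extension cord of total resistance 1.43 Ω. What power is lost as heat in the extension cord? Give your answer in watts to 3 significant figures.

128 W

The extension cord and load are in series, so the same current flows in both; the loss is I²R_line.
I = P / V = 2080 / 220 = 9.455 A through the extension cord.
P_line = I² R_line = (9.455)² × 1.43 = 127.8 W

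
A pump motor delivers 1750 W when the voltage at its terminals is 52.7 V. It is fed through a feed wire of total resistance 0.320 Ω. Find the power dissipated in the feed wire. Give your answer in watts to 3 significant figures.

353 W

Line loss is just I²R for the cable — we know both I and R_line directly.
I = P / V = 1750 / 52.7 = 33.21 A through the feed wire.
P_line = I² R_line = (33.21)² × 0.320 = 352.9 W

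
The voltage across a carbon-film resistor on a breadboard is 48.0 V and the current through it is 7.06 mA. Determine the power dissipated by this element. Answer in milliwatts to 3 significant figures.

339 mW

With V and I both given, power follows immediately from P = V I.
P = 48.0 V × 0.007060 A = 0.3389 W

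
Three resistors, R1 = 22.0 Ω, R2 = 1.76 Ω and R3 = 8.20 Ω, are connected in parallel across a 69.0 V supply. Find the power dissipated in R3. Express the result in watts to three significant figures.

581 W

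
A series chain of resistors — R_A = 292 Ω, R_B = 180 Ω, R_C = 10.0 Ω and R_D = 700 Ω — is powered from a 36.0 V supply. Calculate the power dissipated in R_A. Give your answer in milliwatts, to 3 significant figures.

271 mW

In a series string the same current flows through every resistor — find that current, then P = I²R for the one we want.
R_total = 292 + 180 + 10.0 + 700 = 1182 Ω
I = V / R_total = 36.0 / 1182 = 0.03046 A
P_R_A = I² × R_A = (0.03046)² × 292 = 0.2709 W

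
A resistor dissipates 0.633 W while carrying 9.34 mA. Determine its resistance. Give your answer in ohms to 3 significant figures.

Inverting the appropriate power form: R = P / I².
R = 0.633 / (0.009340)² = 7256 Ω

7260 Ω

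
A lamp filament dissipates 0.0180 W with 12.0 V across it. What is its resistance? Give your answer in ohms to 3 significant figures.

Rearranging the power relation for the two known quantities gives R = V² / P.
R = (12.0)² / 0.0180 = 8000 Ω

8000 Ω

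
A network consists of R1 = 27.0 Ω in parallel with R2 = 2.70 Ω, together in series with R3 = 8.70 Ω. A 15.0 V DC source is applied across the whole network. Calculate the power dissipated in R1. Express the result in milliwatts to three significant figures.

404 mW

Combine R1 and R2 into their parallel equivalent first, reducing the network to two series resistors.
R_p = (27.0×2.70)/(27.0+2.70) = 2.455 Ω
R_total = R_p + 8.70 = 2.455 + 8.70 = 11.15 Ω
I = V / R_total = 15.0 / 11.15 = 1.345 A
Voltage across the parallel pair: V_p = I × R_p = 1.345 × 2.455 = 3.301 V
Use P = V²/R for R1 with V = V_p.
P_R1 = (3.301)² / 27.0 = 0.4035 W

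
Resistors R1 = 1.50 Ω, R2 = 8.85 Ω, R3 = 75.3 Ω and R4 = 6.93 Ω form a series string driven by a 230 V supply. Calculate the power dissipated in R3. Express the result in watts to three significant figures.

465 W

The current is common to all series resistors; compute it, then apply P = I²R for the target.
R_total = 1.50 + 8.85 + 75.3 + 6.93 = 92.58 Ω
I = V / R_total = 230 / 92.58 = 2.484 A
P_R3 = I² × R3 = (2.484)² × 75.3 = 464.7 W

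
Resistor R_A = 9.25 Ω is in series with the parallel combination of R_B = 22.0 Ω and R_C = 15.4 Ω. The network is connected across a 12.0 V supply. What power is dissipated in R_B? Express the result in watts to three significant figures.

1.60 W

Reduce the parallel pair to R_p first; the network is then a simple series string.
R_p = (22.0×15.4)/(22.0+15.4) = 9.059 Ω
R_total = 9.25 + 9.059 = 18.31 Ω
I = V / R_total = 12.0 / 18.31 = 0.6554 A
Voltage across the parallel pair: V_p = I × R_p = 0.6554 × 9.059 = 5.937 V
R_B sees V_p directly, so P = V_p² / R_B.
P_R_B = (5.937)² / 22.0 = 1.602 W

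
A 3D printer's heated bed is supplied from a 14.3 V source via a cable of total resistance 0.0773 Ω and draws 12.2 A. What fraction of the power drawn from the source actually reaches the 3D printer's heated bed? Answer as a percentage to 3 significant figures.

93.4 %

The cable carries the full 12.2 A.
P_line = I² R_line = (12.20)² × 0.0773 = 11.51 W
P_source = V I = 14.3 × 12.20 = 174.5 W; P_load = 163.0 W
η = P_load / P_source = 163.0 / 174.5 = 0.9341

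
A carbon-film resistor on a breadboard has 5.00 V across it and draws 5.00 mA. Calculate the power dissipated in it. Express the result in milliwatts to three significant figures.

25.0 mW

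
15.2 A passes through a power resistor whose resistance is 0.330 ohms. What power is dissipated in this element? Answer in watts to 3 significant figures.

76.2 W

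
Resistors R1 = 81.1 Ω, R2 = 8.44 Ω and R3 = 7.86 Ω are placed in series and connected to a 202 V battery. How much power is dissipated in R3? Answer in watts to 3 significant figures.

33.8 W

Series elements share the same current, so find I first, then use P = I²R.
R_total = 81.1 + 8.44 + 7.86 = 97.40 Ω
I = V / R_total = 202 / 97.40 = 2.074 A
P_R3 = I² × R3 = (2.074)² × 7.86 = 33.81 W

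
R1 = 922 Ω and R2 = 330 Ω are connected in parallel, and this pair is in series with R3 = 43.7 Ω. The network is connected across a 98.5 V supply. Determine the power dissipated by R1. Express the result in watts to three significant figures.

7.56 W

Reduce the parallel combination to a single R_p; the circuit then becomes R_p in series with the remaining resistor.
R_p = (922×330)/(922+330) = 243.0 Ω
R_total = R_p + 43.7 = 243.0 + 43.7 = 286.7 Ω
I = V / R_total = 98.5 / 286.7 = 0.3435 A
Voltage across the parallel pair: V_p = I × R_p = 0.3435 × 243.0 = 83.49 V
R1 has V_p across it, so P = V_p²/R1.
P_R1 = (83.49)² / 922 = 7.560 W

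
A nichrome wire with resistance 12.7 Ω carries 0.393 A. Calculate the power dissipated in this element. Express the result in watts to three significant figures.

Current and resistance are given, so P = I²R is the direct form.
P = (0.3930 A)² × 12.7 Ω = 1.962 W

1.96 W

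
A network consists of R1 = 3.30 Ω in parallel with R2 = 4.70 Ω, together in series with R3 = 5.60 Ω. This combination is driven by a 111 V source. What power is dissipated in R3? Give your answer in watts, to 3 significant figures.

1210 W

Combine R1 and R2 into their parallel equivalent first, reducing the network to two series resistors.
R_p = (3.30×4.70)/(3.30+4.70) = 1.939 Ω
R_total = R_p + 5.60 = 1.939 + 5.60 = 7.539 Ω
I = V / R_total = 111 / 7.539 = 14.72 A
R3 carries the full series current, so P = I²R.
P_R3 = (14.72)² × 5.60 = 1214 W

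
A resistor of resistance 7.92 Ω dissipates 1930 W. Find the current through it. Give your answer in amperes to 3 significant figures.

15.6 A

Rearranging the power relation for the two known quantities gives I = √(P / R).
I = √(1930 / 7.92) = 15.61 A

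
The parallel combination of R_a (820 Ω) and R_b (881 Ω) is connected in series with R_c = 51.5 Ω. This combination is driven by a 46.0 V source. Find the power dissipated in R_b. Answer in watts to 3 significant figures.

Reduce the parallel combination to a single R_p; the circuit then becomes R_p in series with the remaining resistor.
R_p = (820×881)/(820+881) = 424.7 Ω
R_total = R_p + 51.5 = 424.7 + 51.5 = 476.2 Ω
I = V / R_total = 46.0 / 476.2 = 0.09660 A
Voltage across the parallel pair: V_p = I × R_p = 0.09660 × 424.7 = 41.03 V
R_b has V_p across it, so P = V_p²/R_b.
P_R_b = (41.03)² / 881 = 1.910 W

1.91 W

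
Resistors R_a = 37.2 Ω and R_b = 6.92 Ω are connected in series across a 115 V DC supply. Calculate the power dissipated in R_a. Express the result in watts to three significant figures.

Since the resistors are in series they all carry the loop current I = V/R_total; the power in any one is I²R.
R_total = 37.2 + 6.92 = 44.12 Ω
I = V / R_total = 115 / 44.12 = 2.607 A
P_R_a = I² × R_a = (2.607)² × 37.2 = 252.7 W

253 W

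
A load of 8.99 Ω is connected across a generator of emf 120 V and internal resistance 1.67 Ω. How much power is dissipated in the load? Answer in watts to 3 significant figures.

The internal resistance and the load are in series, so the same I flows through both; get I from ε/(r+R), then I²R for the load.
I = ε / (r + R) = 120 / (1.67 + 8.99) = 11.26 A
P_load = I² R = (11.26)² × 8.99 = 1139 W

1140 W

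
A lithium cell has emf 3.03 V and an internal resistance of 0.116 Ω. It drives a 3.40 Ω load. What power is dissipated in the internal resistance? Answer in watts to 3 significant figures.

0.0861 W

The internal resistance carries the same current as the load; P_int = I²r.
I = ε / (r + R) = 3.03 / (0.116 + 3.40) = 0.8618 A
P_int = I² r = (0.8618)² × 0.116 = 0.08615 W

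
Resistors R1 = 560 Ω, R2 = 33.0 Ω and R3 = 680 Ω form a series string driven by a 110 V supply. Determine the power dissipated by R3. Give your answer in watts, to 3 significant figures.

The current is common to all series resistors; compute it, then apply P = I²R for the target.
R_total = 560 + 33.0 + 680 = 1273 Ω
I = V / R_total = 110 / 1273 = 0.08641 A
P_R3 = I² × R3 = (0.08641)² × 680 = 5.077 W

5.08 W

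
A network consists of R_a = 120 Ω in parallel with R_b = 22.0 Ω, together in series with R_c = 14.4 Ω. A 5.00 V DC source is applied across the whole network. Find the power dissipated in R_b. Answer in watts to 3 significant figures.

0.361 W

Combine R_a and R_b into their parallel equivalent first, reducing the network to two series resistors.
R_p = (120×22.0)/(120+22.0) = 18.59 Ω
R_total = R_p + 14.4 = 18.59 + 14.4 = 32.99 Ω
I = V / R_total = 5.00 / 32.99 = 0.1516 A
Voltage across the parallel pair: V_p = I × R_p = 0.1516 × 18.59 = 2.818 V
R_b has V_p across it, so P = V_p²/R_b.
P_R_b = (2.818)² / 22.0 = 0.3609 W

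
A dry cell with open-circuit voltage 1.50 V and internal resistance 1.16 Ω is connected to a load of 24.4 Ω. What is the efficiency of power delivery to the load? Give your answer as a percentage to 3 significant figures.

η = P_load/(P_load+P_int) = I²R/(I²R+I²r) = R/(R+r) — the I² cancels for series elements.
η = R / (R + r) = 24.4 / (24.4 + 1.16) = 0.9546

95.5 %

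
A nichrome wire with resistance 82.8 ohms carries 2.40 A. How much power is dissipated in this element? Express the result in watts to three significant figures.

477 W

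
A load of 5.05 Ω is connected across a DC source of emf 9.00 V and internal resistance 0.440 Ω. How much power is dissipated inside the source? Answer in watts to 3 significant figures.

Internal loss is I²r, with I set by the total series resistance r+R.
I = ε / (r + R) = 9.00 / (0.440 + 5.05) = 1.639 A
P_int = I² r = (1.639)² × 0.440 = 1.182 W

1.18 W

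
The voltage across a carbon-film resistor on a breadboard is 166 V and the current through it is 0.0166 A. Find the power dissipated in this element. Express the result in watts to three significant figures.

Since both terminal voltage and current are stated, P = V I gives the power in one step.
P = 166 V × 0.01660 A = 2.756 W

2.76 W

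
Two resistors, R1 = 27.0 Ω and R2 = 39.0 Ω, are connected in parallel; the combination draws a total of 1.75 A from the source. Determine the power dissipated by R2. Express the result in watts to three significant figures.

20.0 W

Parallel branches share V, not I — compute V via R_eq, then use V²/R for the target branch.
1/R_eq = 1/27.0 + 1/39.0 ⇒ R_eq = 15.95 Ω
V = I_total × R_eq = 1.750 × 15.95 = 27.92 V
P_R2 = V² / R2 = (27.92)² / 39.0 = 19.99 W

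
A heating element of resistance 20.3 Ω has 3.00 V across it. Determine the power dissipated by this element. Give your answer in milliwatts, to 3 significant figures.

443 mW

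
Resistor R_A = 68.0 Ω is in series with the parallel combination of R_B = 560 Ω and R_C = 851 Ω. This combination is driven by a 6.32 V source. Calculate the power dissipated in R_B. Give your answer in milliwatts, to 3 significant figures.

Reduce the parallel pair to R_p first; the network is then a simple series string.
R_p = (560×851)/(560+851) = 337.7 Ω
R_total = 68.0 + 337.7 = 405.7 Ω
I = V / R_total = 6.32 / 405.7 = 0.01558 A
Voltage across the parallel pair: V_p = I × R_p = 0.01558 × 337.7 = 5.261 V
R_B sees V_p directly, so P = V_p² / R_B.
P_R_B = (5.261)² / 560 = 0.04942 W

49.4 mW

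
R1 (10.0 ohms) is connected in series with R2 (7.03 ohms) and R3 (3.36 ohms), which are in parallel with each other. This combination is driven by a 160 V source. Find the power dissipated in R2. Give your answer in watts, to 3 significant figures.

Replace R2 and R3 with their parallel equivalent so the circuit becomes R1 in series with R_p.
R_p = (7.03×3.36)/(7.03+3.36) = 2.273 Ω
R_total = 10.0 + 2.273 = 12.27 Ω
I = V / R_total = 160 / 12.27 = 13.04 A
Voltage across the parallel pair: V_p = I × R_p = 13.04 × 2.273 = 29.64 V
R2 is across V_p, so use P = V²/R for that branch.
P_R2 = (29.64)² / 7.03 = 124.9 W

125 W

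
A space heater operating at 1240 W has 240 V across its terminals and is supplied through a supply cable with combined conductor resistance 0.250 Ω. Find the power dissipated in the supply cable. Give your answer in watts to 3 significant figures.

6.67 W

The supply cable and load are in series, so the same current flows in both; the loss is I²R_line.
I = P / V = 1240 / 240 = 5.167 A through the supply cable.
P_line = I² R_line = (5.167)² × 0.250 = 6.674 W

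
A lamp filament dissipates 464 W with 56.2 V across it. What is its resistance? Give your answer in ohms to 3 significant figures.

6.81 Ω

The two known quantities fix the third via R = V² / P.
R = (56.2)² / 464 = 6.807 Ω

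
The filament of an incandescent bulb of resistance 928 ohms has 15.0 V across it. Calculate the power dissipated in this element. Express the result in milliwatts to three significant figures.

242 mW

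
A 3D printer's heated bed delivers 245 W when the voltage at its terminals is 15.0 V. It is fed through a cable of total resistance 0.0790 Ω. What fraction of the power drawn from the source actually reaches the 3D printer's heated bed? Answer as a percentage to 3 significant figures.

I = P / V = 245 / 15.0 = 16.33 A through the cable.
P_line = I² R_line = (16.33)² × 0.0790 = 21.08 W
P_source = P_load + P_line = 245.0 + 21.08 = 266.1 W
η = P_load / P_source = 245.0 / 266.1 = 0.9208

92.1 %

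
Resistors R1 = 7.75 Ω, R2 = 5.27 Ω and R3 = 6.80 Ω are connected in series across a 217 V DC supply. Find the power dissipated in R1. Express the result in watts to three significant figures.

Every series element carries the same I. Get I from the total resistance, then P = I² × R1.
R_total = 7.75 + 5.27 + 6.80 = 19.82 Ω
I = V / R_total = 217 / 19.82 = 10.95 A
P_R1 = I² × R1 = (10.95)² × 7.75 = 929.0 W

929 W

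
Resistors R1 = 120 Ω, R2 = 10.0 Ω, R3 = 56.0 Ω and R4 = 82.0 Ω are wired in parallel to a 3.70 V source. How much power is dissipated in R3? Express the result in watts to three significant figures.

0.244 W

Parallel branches share the same voltage; P = V²/R gives the branch power in one step.
P_R3 = V² / R3 = (3.70)² / 56.0 Ω = 0.2445 W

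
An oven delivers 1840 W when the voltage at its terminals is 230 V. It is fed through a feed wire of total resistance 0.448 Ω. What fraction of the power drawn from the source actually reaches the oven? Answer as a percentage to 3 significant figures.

98.5 %

I = P / V = 1840 / 230 = 8.000 A through the feed wire.
P_line = I² R_line = (8.000)² × 0.448 = 28.67 W
P_source = P_load + P_line = 1840 + 28.67 = 1869 W
η = P_load / P_source = 1840 / 1869 = 0.9847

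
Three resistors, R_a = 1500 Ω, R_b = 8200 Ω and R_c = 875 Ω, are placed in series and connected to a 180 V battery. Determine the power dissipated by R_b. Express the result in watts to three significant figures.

In a series string the same current flows through every resistor — find that current, then P = I²R for the one we want.
R_total = 1500 + 8200 + 875 = 10580 Ω
I = V / R_total = 180 / 10580 = 0.01702 A
P_R_b = I² × R_b = (0.01702)² × 8200 = 2.376 W

2.38 W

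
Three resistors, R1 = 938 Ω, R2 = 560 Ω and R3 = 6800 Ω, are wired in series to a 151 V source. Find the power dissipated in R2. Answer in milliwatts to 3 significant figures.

Since the resistors are in series they all carry the loop current I = V/R_total; the power in any one is I²R.
R_total = 938 + 560 + 6800 = 8298 Ω
I = V / R_total = 151 / 8298 = 0.01820 A
P_R2 = I² × R2 = (0.01820)² × 560 = 0.1854 W

185 mW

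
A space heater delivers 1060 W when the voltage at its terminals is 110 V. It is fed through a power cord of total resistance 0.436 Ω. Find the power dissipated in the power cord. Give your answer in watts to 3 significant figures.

Only the current and the line resistance are needed for the I²R loss.
I = P / V = 1060 / 110 = 9.636 A through the power cord.
P_line = I² R_line = (9.636)² × 0.436 = 40.49 W

40.5 W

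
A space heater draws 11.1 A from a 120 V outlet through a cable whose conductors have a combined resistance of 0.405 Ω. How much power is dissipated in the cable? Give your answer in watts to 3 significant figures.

The cable is a series resistance carrying the load current; its dissipation is I²R_line.
The cable carries the full 11.1 A.
P_line = I² R_line = (11.10)² × 0.405 = 49.90 W

49.9 W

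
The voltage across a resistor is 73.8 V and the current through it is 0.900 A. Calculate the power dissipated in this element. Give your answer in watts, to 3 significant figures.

66.4 W

Both the voltage across and the current through the element are known, so P = V I applies directly.
P = 73.8 V × 0.9000 A = 66.42 W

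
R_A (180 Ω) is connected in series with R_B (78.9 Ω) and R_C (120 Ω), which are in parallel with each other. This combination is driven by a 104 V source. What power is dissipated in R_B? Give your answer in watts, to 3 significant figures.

6.00 W

Collapse R_B‖R_C to a single equivalent, reducing the network to two series elements.
R_p = (78.9×120)/(78.9+120) = 47.60 Ω
R_total = 180 + 47.60 = 227.6 Ω
I = V / R_total = 104 / 227.6 = 0.4569 A
Voltage across the parallel pair: V_p = I × R_p = 0.4569 × 47.60 = 21.75 V
R_B sees V_p directly, so P = V_p² / R_B.
P_R_B = (21.75)² / 78.9 = 5.996 W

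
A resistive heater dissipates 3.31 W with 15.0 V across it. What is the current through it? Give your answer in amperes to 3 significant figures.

0.221 A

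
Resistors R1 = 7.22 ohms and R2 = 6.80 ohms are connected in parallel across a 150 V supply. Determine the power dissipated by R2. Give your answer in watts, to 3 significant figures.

Every branch has 150 V across it, so for R2 the power is simply V²/R.
P_R2 = V² / R2 = (150)² / 6.80 Ω = 3309 W

3310 W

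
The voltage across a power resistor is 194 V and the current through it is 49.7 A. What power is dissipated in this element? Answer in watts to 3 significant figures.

Both the voltage across and the current through the element are known, so P = V I applies directly.
P = 194 V × 49.70 A = 9642 W

9640 W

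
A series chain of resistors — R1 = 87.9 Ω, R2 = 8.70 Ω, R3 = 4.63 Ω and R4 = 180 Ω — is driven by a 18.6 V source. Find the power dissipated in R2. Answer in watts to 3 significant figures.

0.0381 W

Since the resistors are in series they all carry the loop current I = V/R_total; the power in any one is I²R.
R_total = 87.9 + 8.70 + 4.63 + 180 = 281.2 Ω
I = V / R_total = 18.6 / 281.2 = 0.06614 A
P_R2 = I² × R2 = (0.06614)² × 8.70 = 0.03806 W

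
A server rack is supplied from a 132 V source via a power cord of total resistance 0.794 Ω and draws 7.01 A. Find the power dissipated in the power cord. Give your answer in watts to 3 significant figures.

The power cord and load are in series, so the same current flows in both; the loss is I²R_line.
The power cord carries the full 7.01 A.
P_line = I² R_line = (7.010)² × 0.794 = 39.02 W

39.0 W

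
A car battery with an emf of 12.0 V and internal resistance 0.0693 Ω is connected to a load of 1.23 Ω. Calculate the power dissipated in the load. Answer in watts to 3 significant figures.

105 W

Load and internal resistance form a series loop — compute the loop current, then the load power via I²R.
I = ε / (r + R) = 12.0 / (0.0693 + 1.23) = 9.236 A
P_load = I² R = (9.236)² × 1.23 = 104.9 W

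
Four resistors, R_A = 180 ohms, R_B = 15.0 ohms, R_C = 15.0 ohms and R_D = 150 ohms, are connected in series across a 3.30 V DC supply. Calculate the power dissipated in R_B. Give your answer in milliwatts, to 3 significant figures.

The current is common to all series resistors; compute it, then apply P = I²R for the target.
R_total = 180 + 15.0 + 15.0 + 150 = 360.0 Ω
I = V / R_total = 3.30 / 360.0 = 0.009167 A
P_R_B = I² × R_B = (0.009167)² × 15.0 = 0.001260 W

1.26 mW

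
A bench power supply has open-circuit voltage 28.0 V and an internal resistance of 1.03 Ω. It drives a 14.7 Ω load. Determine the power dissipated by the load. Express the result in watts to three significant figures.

46.6 W

Load and internal resistance form a series loop — compute the loop current, then the load power via I²R.
I = ε / (r + R) = 28.0 / (1.03 + 14.7) = 1.780 A
P_load = I² R = (1.780)² × 14.7 = 46.58 W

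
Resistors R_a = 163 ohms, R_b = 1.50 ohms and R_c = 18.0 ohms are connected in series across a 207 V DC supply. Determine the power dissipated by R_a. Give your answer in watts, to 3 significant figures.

Since the resistors are in series they all carry the loop current I = V/R_total; the power in any one is I²R.
R_total = 163 + 1.50 + 18.0 = 182.5 Ω
I = V / R_total = 207 / 182.5 = 1.134 A
P_R_a = I² × R_a = (1.134)² × 163 = 209.7 W

210 W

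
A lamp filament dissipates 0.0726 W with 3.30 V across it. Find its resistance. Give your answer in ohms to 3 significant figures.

The two known quantities fix the third via R = V² / P.
R = (3.30)² / 0.0726 = 150.0 Ω

150 Ω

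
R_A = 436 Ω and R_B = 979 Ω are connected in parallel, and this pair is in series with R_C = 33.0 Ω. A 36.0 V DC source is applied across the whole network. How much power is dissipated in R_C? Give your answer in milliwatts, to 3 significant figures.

Collapse the R_A‖R_B pair into one equivalent R_p; then R_p and R_C form a series string.
R_p = (436×979)/(436+979) = 301.7 Ω
R_total = R_p + 33.0 = 301.7 + 33.0 = 334.7 Ω
I = V / R_total = 36.0 / 334.7 = 0.1076 A
R_C carries the full series current, so P = I²R.
P_R_C = (0.1076)² × 33.0 = 0.3819 W

382 mW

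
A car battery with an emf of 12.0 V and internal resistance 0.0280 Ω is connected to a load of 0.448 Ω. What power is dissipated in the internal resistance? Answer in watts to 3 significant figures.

Internal loss is I²r, with I set by the total series resistance r+R.
I = ε / (r + R) = 12.0 / (0.0280 + 0.448) = 25.21 A
P_int = I² r = (25.21)² × 0.0280 = 17.80 W

17.8 W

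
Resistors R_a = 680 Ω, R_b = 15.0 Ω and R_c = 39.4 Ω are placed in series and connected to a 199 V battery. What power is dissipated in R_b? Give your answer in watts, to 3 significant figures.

1.10 W

Series elements share the same current, so find I first, then use P = I²R.
R_total = 680 + 15.0 + 39.4 = 734.4 Ω
I = V / R_total = 199 / 734.4 = 0.2710 A
P_R_b = I² × R_b = (0.2710)² × 15.0 = 1.101 W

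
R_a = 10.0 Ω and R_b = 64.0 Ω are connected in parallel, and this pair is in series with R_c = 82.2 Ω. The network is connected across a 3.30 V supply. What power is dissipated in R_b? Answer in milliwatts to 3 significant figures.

Combine R_a and R_b into their parallel equivalent first, reducing the network to two series resistors.
R_p = (10.0×64.0)/(10.0+64.0) = 8.649 Ω
R_total = R_p + 82.2 = 8.649 + 82.2 = 90.85 Ω
I = V / R_total = 3.30 / 90.85 = 0.03632 A
Voltage across the parallel pair: V_p = I × R_p = 0.03632 × 8.649 = 0.3142 V
Use P = V²/R for R_b with V = V_p.
P_R_b = (0.3142)² / 64.0 = 0.001542 W

1.54 mW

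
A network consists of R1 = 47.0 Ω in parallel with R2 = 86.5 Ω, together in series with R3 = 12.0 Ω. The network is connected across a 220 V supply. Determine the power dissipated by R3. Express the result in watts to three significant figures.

Reduce the parallel combination to a single R_p; the circuit then becomes R_p in series with the remaining resistor.
R_p = (47.0×86.5)/(47.0+86.5) = 30.45 Ω
R_total = R_p + 12.0 = 30.45 + 12.0 = 42.45 Ω
I = V / R_total = 220 / 42.45 = 5.182 A
R3 is the series element, so its power is I²R.
P_R3 = (5.182)² × 12.0 = 322.3 W

322 W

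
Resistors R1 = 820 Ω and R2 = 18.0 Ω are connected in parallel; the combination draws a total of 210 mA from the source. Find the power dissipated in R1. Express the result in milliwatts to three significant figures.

16.7 mW

Only the total current is stated, so first find the parallel equivalent to get the voltage across the combination.
1/R_eq = 1/820 + 1/18.0 ⇒ R_eq = 17.61 Ω
V = I_total × R_eq = 0.2100 × 17.61 = 3.699 V
P_R1 = V² / R1 = (3.699)² / 820 = 0.01668 W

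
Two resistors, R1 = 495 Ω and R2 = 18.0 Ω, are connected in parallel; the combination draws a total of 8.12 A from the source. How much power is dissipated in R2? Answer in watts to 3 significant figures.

1100 W

Parallel branches share V, not I — compute V via R_eq, then use V²/R for the target branch.
1/R_eq = 1/495 + 1/18.0 ⇒ R_eq = 17.37 Ω
V = I_total × R_eq = 8.120 × 17.37 = 141.0 V
P_R2 = V² / R2 = (141.0)² / 18.0 = 1105 W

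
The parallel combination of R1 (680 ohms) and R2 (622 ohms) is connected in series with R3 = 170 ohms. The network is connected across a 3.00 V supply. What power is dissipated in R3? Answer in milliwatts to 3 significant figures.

First find R_p for the parallel pair, then treat R_p + R3 as a series loop.
R_p = (680×622)/(680+622) = 324.9 Ω
R_total = R_p + 170 = 324.9 + 170 = 494.9 Ω
I = V / R_total = 3.00 / 494.9 = 0.006062 A
R3 is the series element, so its power is I²R.
P_R3 = (0.006062)² × 170 = 0.006248 W

6.25 mW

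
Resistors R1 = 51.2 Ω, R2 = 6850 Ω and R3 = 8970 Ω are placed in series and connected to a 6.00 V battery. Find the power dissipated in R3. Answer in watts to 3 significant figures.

In a series string the same current flows through every resistor — find that current, then P = I²R for the one we want.
R_total = 51.2 + 6850 + 8970 = 15870 Ω
I = V / R_total = 6.00 / 15870 = 0.0003780 A
P_R3 = I² × R3 = (0.0003780)² × 8970 = 0.001282 W

0.00128 W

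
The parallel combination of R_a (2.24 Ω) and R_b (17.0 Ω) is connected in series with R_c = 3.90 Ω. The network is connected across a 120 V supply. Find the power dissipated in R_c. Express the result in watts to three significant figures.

Combine R_a and R_b into their parallel equivalent first, reducing the network to two series resistors.
R_p = (2.24×17.0)/(2.24+17.0) = 1.979 Ω
R_total = R_p + 3.90 = 1.979 + 3.90 = 5.879 Ω
I = V / R_total = 120 / 5.879 = 20.41 A
R_c carries the full series current, so P = I²R.
P_R_c = (20.41)² × 3.90 = 1625 W

1620 W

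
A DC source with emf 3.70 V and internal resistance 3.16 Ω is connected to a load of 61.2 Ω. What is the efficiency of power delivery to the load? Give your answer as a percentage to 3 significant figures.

η = P_load/(P_load+P_int) = I²R/(I²R+I²r) = R/(R+r) — the I² cancels for series elements.
η = R / (R + r) = 61.2 / (61.2 + 3.16) = 0.9509

95.1 %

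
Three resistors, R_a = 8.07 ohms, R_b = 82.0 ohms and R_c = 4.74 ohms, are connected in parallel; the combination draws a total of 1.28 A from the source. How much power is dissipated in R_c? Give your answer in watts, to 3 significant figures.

2.87 W

We need the common branch voltage; get it from I_total × R_eq, then P = V²/R for the branch.
1/R_eq = 1/8.07 + 1/82.0 + 1/4.74 ⇒ R_eq = 2.881 Ω
V = I_total × R_eq = 1.280 × 2.881 = 3.688 V
P_R_c = V² / R_c = (3.688)² / 4.74 = 2.869 W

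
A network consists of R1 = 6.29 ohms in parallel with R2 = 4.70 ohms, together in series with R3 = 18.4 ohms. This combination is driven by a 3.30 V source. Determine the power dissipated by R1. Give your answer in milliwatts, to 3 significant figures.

28.2 mW

First find R_p for the parallel pair, then treat R_p + R3 as a series loop.
R_p = (6.29×4.70)/(6.29+4.70) = 2.690 Ω
R_total = R_p + 18.4 = 2.690 + 18.4 = 21.09 Ω
I = V / R_total = 3.30 / 21.09 = 0.1565 A
Voltage across the parallel pair: V_p = I × R_p = 0.1565 × 2.690 = 0.4209 V
Use P = V²/R for R1 with V = V_p.
P_R1 = (0.4209)² / 6.29 = 0.02817 W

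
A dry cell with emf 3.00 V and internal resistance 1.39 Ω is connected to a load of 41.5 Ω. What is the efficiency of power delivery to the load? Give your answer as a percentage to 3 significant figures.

η = P_load/(P_load+P_int) = I²R/(I²R+I²r) = R/(R+r) — the I² cancels for series elements.
η = R / (R + r) = 41.5 / (41.5 + 1.39) = 0.9676

96.8 %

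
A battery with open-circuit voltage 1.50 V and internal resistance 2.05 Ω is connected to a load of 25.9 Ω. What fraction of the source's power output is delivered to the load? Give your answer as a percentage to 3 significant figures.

Both r and R carry the same current, so the power split is just the resistance split: η = R/(R+r).
η = R / (R + r) = 25.9 / (25.9 + 2.05) = 0.9267

92.7 %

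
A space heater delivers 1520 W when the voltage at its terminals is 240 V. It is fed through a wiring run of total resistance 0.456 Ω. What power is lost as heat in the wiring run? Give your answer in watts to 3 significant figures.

Line loss is just I²R for the cable — we know both I and R_line directly.
I = P / V = 1520 / 240 = 6.333 A through the wiring run.
P_line = I² R_line = (6.333)² × 0.456 = 18.29 W

18.3 W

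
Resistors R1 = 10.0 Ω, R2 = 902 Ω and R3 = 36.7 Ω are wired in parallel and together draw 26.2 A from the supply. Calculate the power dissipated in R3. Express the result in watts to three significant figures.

Parallel branches share V, not I — compute V via R_eq, then use V²/R for the target branch.
1/R_eq = 1/10.0 + 1/902 + 1/36.7 ⇒ R_eq = 7.791 Ω
V = I_total × R_eq = 26.20 × 7.791 = 204.1 V
P_R3 = V² / R3 = (204.1)² / 36.7 = 1135 W

1140 W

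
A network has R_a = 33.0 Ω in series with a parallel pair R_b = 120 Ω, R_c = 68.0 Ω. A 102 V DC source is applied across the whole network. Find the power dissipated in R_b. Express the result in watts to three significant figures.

Collapse R_b‖R_c to a single equivalent, reducing the network to two series elements.
R_p = (120×68.0)/(120+68.0) = 43.40 Ω
R_total = 33.0 + 43.40 = 76.40 Ω
I = V / R_total = 102 / 76.40 = 1.335 A
Voltage across the parallel pair: V_p = I × R_p = 1.335 × 43.40 = 57.94 V
R_b sees V_p directly, so P = V_p² / R_b.
P_R_b = (57.94)² / 120 = 27.98 W

28.0 W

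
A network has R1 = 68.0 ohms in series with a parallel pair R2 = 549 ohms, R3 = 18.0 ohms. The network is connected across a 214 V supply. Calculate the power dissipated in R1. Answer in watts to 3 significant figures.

Collapse R2‖R3 to a single equivalent, reducing the network to two series elements.
R_p = (549×18.0)/(549+18.0) = 17.43 Ω
R_total = 68.0 + 17.43 = 85.43 Ω
I = V / R_total = 214 / 85.43 = 2.505 A
R1 is in the main series path, so its power is I²R1.
P_R1 = (2.505)² × 68.0 = 426.7 W

427 W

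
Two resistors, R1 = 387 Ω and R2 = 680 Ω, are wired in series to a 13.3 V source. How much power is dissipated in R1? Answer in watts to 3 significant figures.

0.0601 W

The current is common to all series resistors; compute it, then apply P = I²R for the target.
R_total = 387 + 680 = 1067 Ω
I = V / R_total = 13.3 / 1067 = 0.01246 A
P_R1 = I² × R1 = (0.01246)² × 387 = 0.06013 W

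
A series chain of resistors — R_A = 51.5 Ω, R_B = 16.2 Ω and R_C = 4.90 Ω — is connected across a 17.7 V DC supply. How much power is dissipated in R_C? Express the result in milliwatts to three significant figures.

291 mW

The current is common to all series resistors; compute it, then apply P = I²R for the target.
R_total = 51.5 + 16.2 + 4.90 = 72.60 Ω
I = V / R_total = 17.7 / 72.60 = 0.2438 A
P_R_C = I² × R_C = (0.2438)² × 4.90 = 0.2913 W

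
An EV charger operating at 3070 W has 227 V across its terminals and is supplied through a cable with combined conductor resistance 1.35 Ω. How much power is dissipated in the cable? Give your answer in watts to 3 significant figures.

Line loss is just I²R for the cable — we know both I and R_line directly.
I = P / V = 3070 / 227 = 13.52 A through the cable.
P_line = I² R_line = (13.52)² × 1.35 = 246.9 W

247 W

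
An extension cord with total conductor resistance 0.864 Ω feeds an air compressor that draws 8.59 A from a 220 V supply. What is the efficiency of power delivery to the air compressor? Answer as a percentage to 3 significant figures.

The extension cord carries the full 8.59 A.
P_line = I² R_line = (8.590)² × 0.864 = 63.75 W
P_source = V I = 220 × 8.590 = 1890 W; P_load = 1826 W
η = P_load / P_source = 1826 / 1890 = 0.9663

96.6 %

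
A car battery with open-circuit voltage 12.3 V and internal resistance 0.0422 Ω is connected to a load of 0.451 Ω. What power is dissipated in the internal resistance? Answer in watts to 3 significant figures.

26.2 W

Internal loss is I²r, with I set by the total series resistance r+R.
I = ε / (r + R) = 12.3 / (0.0422 + 0.451) = 24.94 A
P_int = I² r = (24.94)² × 0.0422 = 26.25 W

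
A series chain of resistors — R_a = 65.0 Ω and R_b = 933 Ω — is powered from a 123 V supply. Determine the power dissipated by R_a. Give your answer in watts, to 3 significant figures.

Every series element carries the same I. Get I from the total resistance, then P = I² × R_a.
R_total = 65.0 + 933 = 998.0 Ω
I = V / R_total = 123 / 998.0 = 0.1232 A
P_R_a = I² × R_a = (0.1232)² × 65.0 = 0.9873 W

0.987 W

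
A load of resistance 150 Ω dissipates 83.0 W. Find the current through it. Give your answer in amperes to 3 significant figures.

The two known quantities fix the third via I = √(P / R).
I = √(83.0 / 150) = 0.7439 A

0.744 A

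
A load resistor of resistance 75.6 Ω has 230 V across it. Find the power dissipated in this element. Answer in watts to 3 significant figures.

V and R are stated; P = V²/R avoids computing the current.
P = (230 V)² / 75.6 Ω = 699.7 W

700 W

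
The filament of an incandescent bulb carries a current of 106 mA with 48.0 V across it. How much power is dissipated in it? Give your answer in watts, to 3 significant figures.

V and I are known directly — P = V I, no intermediate step needed.
P = 48.0 V × 0.1060 A = 5.088 W

5.09 W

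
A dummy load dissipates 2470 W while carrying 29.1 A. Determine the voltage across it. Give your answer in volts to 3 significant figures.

84.9 V

The two known quantities fix the third via V = P / I.
V = 2470 / 29.10 = 84.88 V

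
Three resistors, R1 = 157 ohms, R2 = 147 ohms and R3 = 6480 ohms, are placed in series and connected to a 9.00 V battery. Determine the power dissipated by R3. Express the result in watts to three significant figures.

0.0114 W

Since the resistors are in series they all carry the loop current I = V/R_total; the power in any one is I²R.
R_total = 157 + 147 + 6480 = 6784 Ω
I = V / R_total = 9.00 / 6784 = 0.001327 A
P_R3 = I² × R3 = (0.001327)² × 6480 = 0.01140 W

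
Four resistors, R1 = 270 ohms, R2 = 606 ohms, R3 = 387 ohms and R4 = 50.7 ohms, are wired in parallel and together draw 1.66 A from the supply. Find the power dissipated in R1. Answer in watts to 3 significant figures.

13.3 W

Parallel branches share V, not I — compute V via R_eq, then use V²/R for the target branch.
1/R_eq = 1/270 + 1/606 + 1/387 + 1/50.7 ⇒ R_eq = 36.15 Ω
V = I_total × R_eq = 1.660 × 36.15 = 60.01 V
P_R1 = V² / R1 = (60.01)² / 270 = 13.34 W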